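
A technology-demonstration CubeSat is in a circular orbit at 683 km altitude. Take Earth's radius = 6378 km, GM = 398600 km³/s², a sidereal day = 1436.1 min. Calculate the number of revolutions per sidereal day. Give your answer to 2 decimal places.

14.59

Semi-major axis a = 6378 + 683 = 7061 km. Period T = 2π√(a³/μ) = 2π√(7061³/398600) = 5904.9 s = 98.41 min.
Orbits per sidereal day = 86166 / 5904.9 = 14.592.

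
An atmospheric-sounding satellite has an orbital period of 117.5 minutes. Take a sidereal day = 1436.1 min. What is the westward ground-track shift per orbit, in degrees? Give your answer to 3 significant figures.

29.5°

T = 117.5 min = 7050.0 s.
During one orbit Earth rotates (7050.0 / 86166) × 360° = 29.45°.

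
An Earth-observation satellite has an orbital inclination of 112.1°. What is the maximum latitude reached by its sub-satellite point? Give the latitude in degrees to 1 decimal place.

67.9°

Retrograde orbit: the ground track reaches ±(180° − i) = ±(180 − 112.1) = ±67.9°.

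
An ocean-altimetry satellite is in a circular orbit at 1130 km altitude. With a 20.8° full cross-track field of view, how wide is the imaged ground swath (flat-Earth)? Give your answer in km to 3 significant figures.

Half-angle = 20.8°/2 = 10.4°.
Swath width ≈ 2h·tan(θ/2) = 2 × 1130 × tan(10.4°) = 414.8 km.

415 km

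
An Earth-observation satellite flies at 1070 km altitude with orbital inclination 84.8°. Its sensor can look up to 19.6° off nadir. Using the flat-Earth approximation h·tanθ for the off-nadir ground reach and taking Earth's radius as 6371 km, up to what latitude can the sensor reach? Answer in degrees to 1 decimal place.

For a prograde orbit the ground track reaches latitude ±i = ±84.8°.
Sensor half-swath on the ground ≈ 1070·tan(19.6°) = 381 km = 3.43° of latitude.
Maximum observable latitude ≈ 84.8 + 3.43 = 88.2°.

88.2°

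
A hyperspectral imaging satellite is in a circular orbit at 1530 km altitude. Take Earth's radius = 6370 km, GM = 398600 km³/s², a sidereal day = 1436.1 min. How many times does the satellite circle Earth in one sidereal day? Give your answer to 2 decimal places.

Semi-major axis a = 6370 + 1530 = 7900 km. Period T = 2π√(a³/μ) = 2π√(7900³/398600) = 6988.0 s = 116.47 min.
Orbits per sidereal day = 86166 / 6988.0 = 12.331.

12.33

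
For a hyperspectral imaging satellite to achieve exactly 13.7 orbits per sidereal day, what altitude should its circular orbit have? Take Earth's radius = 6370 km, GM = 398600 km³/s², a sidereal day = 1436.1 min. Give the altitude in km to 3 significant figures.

Required period T = 86166 / 13.7 = 6289.5 s.
From T = 2π√(a³/μ): a = (μ T²/4π²)^(1/3) = (398600 × 6289.5² / 4π²)^(1/3) = 7364 km.
Altitude h = a − R = 7364 − 6370 = 994 km.

994 km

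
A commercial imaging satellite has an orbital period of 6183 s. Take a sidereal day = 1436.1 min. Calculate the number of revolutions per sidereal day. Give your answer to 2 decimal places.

Orbits per sidereal day = 86166 / 6183.0 = 13.936.

13.94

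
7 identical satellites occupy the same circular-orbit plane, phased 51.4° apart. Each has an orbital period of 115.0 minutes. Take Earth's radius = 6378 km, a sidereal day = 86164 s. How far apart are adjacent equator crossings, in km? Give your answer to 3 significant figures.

458 km

T = 115.0 min = 6900.0 s.
Single-satellite node shift = (6900.0/86164) × 360° = 28.83°.
With 7 satellites evenly phased, successive equator crossings are 28.83/7 = 4.118° apart.
That is 4.118 × 111.3 = 458 km at the equator.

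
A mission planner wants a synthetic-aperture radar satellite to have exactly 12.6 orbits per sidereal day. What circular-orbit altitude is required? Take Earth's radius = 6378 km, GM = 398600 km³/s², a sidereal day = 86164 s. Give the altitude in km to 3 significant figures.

1410 km

Required period T = 86164 / 12.6 = 6838.4 s.
From T = 2π√(a³/μ): a = (μ T²/4π²)^(1/3) = (398600 × 6838.4² / 4π²)^(1/3) = 7787 km.
Altitude h = a − R = 7787 − 6378 = 1409 km.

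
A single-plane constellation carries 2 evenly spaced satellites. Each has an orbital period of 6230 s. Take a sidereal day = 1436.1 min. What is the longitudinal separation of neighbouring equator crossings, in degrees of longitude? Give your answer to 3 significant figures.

Single-satellite node shift = (6230.0/86166) × 360° = 26.03°.
With 2 satellites evenly phased, successive equator crossings are 26.03/2 = 13.014° apart.

13.0°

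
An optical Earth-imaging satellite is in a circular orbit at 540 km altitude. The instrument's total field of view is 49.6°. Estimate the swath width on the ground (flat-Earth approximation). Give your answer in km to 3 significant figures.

Half-angle = 49.6°/2 = 24.8°.
Swath width ≈ 2h·tan(θ/2) = 2 × 540 × tan(24.8°) = 499.0 km.

499 km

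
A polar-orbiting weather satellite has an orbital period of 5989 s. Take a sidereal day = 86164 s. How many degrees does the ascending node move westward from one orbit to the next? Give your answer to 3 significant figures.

25.0°

During one orbit Earth rotates (5989.0 / 86164) × 360° = 25.02°.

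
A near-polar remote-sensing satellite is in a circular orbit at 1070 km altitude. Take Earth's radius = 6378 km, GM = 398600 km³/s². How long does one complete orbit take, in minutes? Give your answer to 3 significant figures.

Semi-major axis a = 6378 + 1070 = 7448 km. Period T = 2π√(a³/μ) = 2π√(7448³/398600) = 6396.9 s = 106.62 min.

107 min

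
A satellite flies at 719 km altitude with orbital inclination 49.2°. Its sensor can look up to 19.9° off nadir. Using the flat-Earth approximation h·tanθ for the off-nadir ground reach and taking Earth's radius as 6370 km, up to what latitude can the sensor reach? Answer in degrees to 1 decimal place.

51.5°

For a prograde orbit the ground track reaches latitude ±i = ±49.2°.
Sensor half-swath on the ground ≈ 719·tan(19.9°) = 260 km = 2.34° of latitude.
Maximum observable latitude ≈ 49.2 + 2.34 = 51.5°.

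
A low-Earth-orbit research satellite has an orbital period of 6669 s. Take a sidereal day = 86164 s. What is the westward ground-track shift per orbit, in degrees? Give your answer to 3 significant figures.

27.9°

During one orbit Earth rotates (6669.0 / 86164) × 360° = 27.86°.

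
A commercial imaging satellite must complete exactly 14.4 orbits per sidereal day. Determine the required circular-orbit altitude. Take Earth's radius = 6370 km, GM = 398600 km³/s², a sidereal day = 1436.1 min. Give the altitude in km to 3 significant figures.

754 km

Required period T = 86166 / 14.4 = 5983.8 s.
From T = 2π√(a³/μ): a = (μ T²/4π²)^(1/3) = (398600 × 5983.8² / 4π²)^(1/3) = 7124 km.
Altitude h = a − R = 7124 − 6370 = 754 km.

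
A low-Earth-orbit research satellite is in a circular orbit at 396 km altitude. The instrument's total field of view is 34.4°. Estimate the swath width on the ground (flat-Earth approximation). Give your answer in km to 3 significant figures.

Half-angle = 34.4°/2 = 17.2°.
Swath width ≈ 2h·tan(θ/2) = 2 × 396 × tan(17.2°) = 245.2 km.

245 km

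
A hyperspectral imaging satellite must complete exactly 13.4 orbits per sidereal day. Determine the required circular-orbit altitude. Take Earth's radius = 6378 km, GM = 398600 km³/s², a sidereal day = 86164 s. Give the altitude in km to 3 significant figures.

1100 km

Required period T = 86164 / 13.4 = 6430.1 s.
From T = 2π√(a³/μ): a = (μ T²/4π²)^(1/3) = (398600 × 6430.1² / 4π²)^(1/3) = 7474 km.
Altitude h = a − R = 7474 − 6378 = 1096 km.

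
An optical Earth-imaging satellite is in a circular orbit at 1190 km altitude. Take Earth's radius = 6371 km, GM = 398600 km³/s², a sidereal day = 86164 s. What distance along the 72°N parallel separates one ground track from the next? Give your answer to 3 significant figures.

939 km

Semi-major axis a = 6371 + 1190 = 7561 km. Period T = 2π√(a³/μ) = 2π√(7561³/398600) = 6543.0 s = 109.05 min.
Node shift per orbit = (6543.0/86164) × 360° = 27.34°.
Equatorial spacing = 27.34 × 111.2 km/° = 3040 km.
At 72° latitude, spacing = 3040 × cos(72°) = 939 km.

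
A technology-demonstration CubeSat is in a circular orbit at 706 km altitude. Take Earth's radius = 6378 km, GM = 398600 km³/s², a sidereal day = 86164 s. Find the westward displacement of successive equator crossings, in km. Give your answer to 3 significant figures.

2760 km

Semi-major axis a = 6378 + 706 = 7084 km. Period T = 2π√(a³/μ) = 2π√(7084³/398600) = 5933.7 s = 98.90 min.
During one orbit Earth rotates (5933.7 / 86164) × 360° = 24.79°.
At the equator that is 24.79° × (2π·6378/360) km/° = 24.79 × 111.3 = 2760 km.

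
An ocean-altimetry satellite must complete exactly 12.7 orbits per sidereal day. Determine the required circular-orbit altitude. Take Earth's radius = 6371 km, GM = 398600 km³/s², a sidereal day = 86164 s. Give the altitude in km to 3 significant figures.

1370 km

Required period T = 86164 / 12.7 = 6784.6 s.
From T = 2π√(a³/μ): a = (μ T²/4π²)^(1/3) = (398600 × 6784.6² / 4π²)^(1/3) = 7746 km.
Altitude h = a − R = 7746 − 6371 = 1375 km.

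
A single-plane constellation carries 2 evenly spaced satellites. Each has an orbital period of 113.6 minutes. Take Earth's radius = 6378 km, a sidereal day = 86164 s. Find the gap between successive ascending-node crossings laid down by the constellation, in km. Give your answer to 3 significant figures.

1590 km

T = 113.6 min = 6816.0 s.
Single-satellite node shift = (6816.0/86164) × 360° = 28.48°.
With 2 satellites evenly phased, successive equator crossings are 28.48/2 = 14.239° apart.
That is 14.239 × 111.3 = 1585 km at the equator.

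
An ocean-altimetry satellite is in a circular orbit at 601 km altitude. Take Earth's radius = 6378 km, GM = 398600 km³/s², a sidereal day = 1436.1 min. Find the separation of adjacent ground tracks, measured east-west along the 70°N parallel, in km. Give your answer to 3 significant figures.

923 km

Semi-major axis a = 6378 + 601 = 6979 km. Period T = 2π√(a³/μ) = 2π√(6979³/398600) = 5802.3 s = 96.71 min.
Node shift per orbit = (5802.3/86166) × 360° = 24.24°.
Equatorial spacing = 24.24 × 111.3 km/° = 2699 km.
At 70° latitude, spacing = 2699 × cos(70°) = 923 km.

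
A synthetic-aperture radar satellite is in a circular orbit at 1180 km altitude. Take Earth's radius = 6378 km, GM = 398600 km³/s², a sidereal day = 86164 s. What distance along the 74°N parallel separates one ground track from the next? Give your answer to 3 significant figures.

838 km

Semi-major axis a = 6378 + 1180 = 7558 km. Period T = 2π√(a³/μ) = 2π√(7558³/398600) = 6539.2 s = 108.99 min.
Node shift per orbit = (6539.2/86164) × 360° = 27.32°.
Equatorial spacing = 27.32 × 111.3 km/° = 3041 km.
At 74° latitude, spacing = 3041 × cos(74°) = 838 km.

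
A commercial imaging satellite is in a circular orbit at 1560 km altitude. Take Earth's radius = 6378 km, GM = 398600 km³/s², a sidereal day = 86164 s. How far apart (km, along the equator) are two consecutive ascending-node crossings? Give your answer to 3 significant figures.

Semi-major axis a = 6378 + 1560 = 7938 km. Period T = 2π√(a³/μ) = 2π√(7938³/398600) = 7038.5 s = 117.31 min.
During one orbit Earth rotates (7038.5 / 86164) × 360° = 29.41°.
At the equator that is 29.41° × (2π·6378/360) km/° = 29.41 × 111.3 = 3274 km.

3270 km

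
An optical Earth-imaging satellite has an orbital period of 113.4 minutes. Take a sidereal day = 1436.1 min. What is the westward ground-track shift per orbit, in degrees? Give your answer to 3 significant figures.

28.4°

T = 113.4 min = 6804.0 s.
During one orbit Earth rotates (6804.0 / 86166) × 360° = 28.43°.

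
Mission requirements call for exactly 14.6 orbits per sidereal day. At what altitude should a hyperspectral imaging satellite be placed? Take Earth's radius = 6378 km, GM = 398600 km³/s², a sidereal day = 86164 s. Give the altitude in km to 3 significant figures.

680 km

Required period T = 86164 / 14.6 = 5901.6 s.
From T = 2π√(a³/μ): a = (μ T²/4π²)^(1/3) = (398600 × 5901.6² / 4π²)^(1/3) = 7058 km.
Altitude h = a − R = 7058 − 6378 = 680 km.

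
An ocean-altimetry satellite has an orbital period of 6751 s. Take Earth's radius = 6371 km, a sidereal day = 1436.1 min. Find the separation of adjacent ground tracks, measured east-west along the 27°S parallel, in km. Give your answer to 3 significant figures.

Node shift per orbit = (6751.0/86166) × 360° = 28.21°.
Equatorial spacing = 28.21 × 111.2 km/° = 3136 km.
At 27° latitude, spacing = 3136 × cos(27°) = 2794 km.

2790 km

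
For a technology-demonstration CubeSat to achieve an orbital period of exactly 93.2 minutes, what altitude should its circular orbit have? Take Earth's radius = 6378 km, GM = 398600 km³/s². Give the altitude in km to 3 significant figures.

T = 93.2 min = 5592.0 s.
From T = 2π√(a³/μ): a = (μ T²/4π²)^(1/3) = (398600 × 5592.0² / 4π²)^(1/3) = 6809 km.
Altitude h = a − R = 6809 − 6378 = 431 km.

431 km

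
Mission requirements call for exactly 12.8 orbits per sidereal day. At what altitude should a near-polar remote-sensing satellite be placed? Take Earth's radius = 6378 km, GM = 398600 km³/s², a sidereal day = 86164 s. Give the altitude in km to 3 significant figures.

1330 km

Required period T = 86164 / 12.8 = 6731.6 s.
From T = 2π√(a³/μ): a = (μ T²/4π²)^(1/3) = (398600 × 6731.6² / 4π²)^(1/3) = 7706 km.
Altitude h = a − R = 7706 − 6378 = 1328 km.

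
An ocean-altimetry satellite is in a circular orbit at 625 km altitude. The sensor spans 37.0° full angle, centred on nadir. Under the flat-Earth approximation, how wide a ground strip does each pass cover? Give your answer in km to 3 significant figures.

Half-angle = 37.0°/2 = 18.5°.
Swath width ≈ 2h·tan(θ/2) = 2 × 625 × tan(18.5°) = 418.2 km.

418 km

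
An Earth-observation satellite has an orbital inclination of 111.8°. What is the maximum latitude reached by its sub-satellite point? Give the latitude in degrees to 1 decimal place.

68.2°

Retrograde orbit: the ground track reaches ±(180° − i) = ±(180 − 111.8) = ±68.2°.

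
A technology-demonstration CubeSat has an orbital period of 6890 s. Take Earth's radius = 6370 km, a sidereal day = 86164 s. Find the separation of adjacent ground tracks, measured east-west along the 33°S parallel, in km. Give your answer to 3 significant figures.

Node shift per orbit = (6890.0/86164) × 360° = 28.79°.
Equatorial spacing = 28.79 × 111.2 km/° = 3200 km.
At 33° latitude, spacing = 3200 × cos(33°) = 2684 km.

2680 km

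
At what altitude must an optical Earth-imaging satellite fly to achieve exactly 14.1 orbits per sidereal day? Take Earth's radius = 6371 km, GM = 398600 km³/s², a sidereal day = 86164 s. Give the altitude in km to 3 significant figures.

Required period T = 86164 / 14.1 = 6110.9 s.
From T = 2π√(a³/μ): a = (μ T²/4π²)^(1/3) = (398600 × 6110.9² / 4π²)^(1/3) = 7224 km.
Altitude h = a − R = 7224 − 6371 = 853 km.

853 km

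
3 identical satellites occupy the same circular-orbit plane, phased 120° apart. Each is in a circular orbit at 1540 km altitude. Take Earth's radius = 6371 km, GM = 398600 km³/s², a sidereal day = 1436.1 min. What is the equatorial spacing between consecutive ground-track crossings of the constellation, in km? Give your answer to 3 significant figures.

Semi-major axis a = 6371 + 1540 = 7911 km. Period T = 2π√(a³/μ) = 2π√(7911³/398600) = 7002.6 s = 116.71 min.
Single-satellite node shift = (7002.6/86166) × 360° = 29.26°.
With 3 satellites evenly phased, successive equator crossings are 29.26/3 = 9.752° apart.
That is 9.752 × 111.2 = 1084 km at the equator.

1080 km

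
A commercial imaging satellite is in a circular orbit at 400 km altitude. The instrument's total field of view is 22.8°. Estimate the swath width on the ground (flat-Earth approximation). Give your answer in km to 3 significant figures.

161 km

Half-angle = 22.8°/2 = 11.4°.
Swath width ≈ 2h·tan(θ/2) = 2 × 400 × tan(11.4°) = 161.3 km.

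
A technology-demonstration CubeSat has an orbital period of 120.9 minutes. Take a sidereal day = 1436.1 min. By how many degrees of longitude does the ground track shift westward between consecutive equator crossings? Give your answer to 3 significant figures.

30.3°

T = 120.9 min = 7254.0 s.
During one orbit Earth rotates (7254.0 / 86166) × 360° = 30.31°.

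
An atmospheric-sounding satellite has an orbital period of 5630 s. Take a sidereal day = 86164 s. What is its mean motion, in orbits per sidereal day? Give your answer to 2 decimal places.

Orbits per sidereal day = 86164 / 5630.0 = 15.304.

15.30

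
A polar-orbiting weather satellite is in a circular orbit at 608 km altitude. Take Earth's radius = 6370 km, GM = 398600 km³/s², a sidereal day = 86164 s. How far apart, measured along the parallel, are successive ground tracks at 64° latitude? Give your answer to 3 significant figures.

Semi-major axis a = 6370 + 608 = 6978 km. Period T = 2π√(a³/μ) = 2π√(6978³/398600) = 5801.1 s = 96.68 min.
Node shift per orbit = (5801.1/86164) × 360° = 24.24°.
Equatorial spacing = 24.24 × 111.2 km/° = 2695 km.
At 64° latitude, spacing = 2695 × cos(64°) = 1181 km.

1180 km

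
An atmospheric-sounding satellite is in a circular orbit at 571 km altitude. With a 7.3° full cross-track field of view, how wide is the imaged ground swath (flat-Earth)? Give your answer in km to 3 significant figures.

Half-angle = 7.3°/2 = 3.65°.
Swath width ≈ 2h·tan(θ/2) = 2 × 571 × tan(3.65°) = 72.8 km.

72.8 km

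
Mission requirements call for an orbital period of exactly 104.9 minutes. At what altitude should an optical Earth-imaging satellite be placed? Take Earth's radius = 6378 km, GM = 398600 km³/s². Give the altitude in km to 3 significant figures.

990 km

T = 104.9 min = 6294.0 s.
From T = 2π√(a³/μ): a = (μ T²/4π²)^(1/3) = (398600 × 6294.0² / 4π²)^(1/3) = 7368 km.
Altitude h = a − R = 7368 − 6378 = 990 km.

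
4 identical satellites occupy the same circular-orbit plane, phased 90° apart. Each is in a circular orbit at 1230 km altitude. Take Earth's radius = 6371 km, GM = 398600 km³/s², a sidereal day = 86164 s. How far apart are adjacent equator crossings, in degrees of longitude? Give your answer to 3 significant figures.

6.89°

Semi-major axis a = 6371 + 1230 = 7601 km. Period T = 2π√(a³/μ) = 2π√(7601³/398600) = 6595.0 s = 109.92 min.
Single-satellite node shift = (6595.0/86164) × 360° = 27.55°.
With 4 satellites evenly phased, successive equator crossings are 27.55/4 = 6.889° apart.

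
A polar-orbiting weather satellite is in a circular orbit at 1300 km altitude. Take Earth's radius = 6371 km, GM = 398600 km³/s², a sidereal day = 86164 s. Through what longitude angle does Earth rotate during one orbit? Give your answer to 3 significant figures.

Semi-major axis a = 6371 + 1300 = 7671 km. Period T = 2π√(a³/μ) = 2π√(7671³/398600) = 6686.4 s = 111.44 min.
During one orbit Earth rotates (6686.4 / 86164) × 360° = 27.94°.

27.9°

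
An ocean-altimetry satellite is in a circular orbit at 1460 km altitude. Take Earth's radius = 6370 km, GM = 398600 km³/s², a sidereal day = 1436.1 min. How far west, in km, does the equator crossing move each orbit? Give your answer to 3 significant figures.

Semi-major axis a = 6370 + 1460 = 7830 km. Period T = 2π√(a³/μ) = 2π√(7830³/398600) = 6895.3 s = 114.92 min.
During one orbit Earth rotates (6895.3 / 86166) × 360° = 28.81°.
At the equator that is 28.81° × (2π·6370/360) km/° = 28.81 × 111.2 = 3203 km.

3200 km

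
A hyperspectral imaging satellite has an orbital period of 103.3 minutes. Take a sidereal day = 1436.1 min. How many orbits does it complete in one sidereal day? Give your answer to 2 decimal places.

13.90

T = 103.3 min = 6198.0 s.
Orbits per sidereal day = 86166 / 6198.0 = 13.902.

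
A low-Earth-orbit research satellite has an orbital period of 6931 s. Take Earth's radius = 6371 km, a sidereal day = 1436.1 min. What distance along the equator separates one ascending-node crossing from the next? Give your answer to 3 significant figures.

During one orbit Earth rotates (6931.0 / 86166) × 360° = 28.96°.
At the equator that is 28.96° × (2π·6371/360) km/° = 28.96 × 111.2 = 3220 km.

3220 km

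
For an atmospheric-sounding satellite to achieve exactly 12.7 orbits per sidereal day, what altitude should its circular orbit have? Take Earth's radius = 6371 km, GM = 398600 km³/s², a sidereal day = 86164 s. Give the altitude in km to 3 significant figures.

Required period T = 86164 / 12.7 = 6784.6 s.
From T = 2π√(a³/μ): a = (μ T²/4π²)^(1/3) = (398600 × 6784.6² / 4π²)^(1/3) = 7746 km.
Altitude h = a − R = 7746 − 6371 = 1375 km.

1370 km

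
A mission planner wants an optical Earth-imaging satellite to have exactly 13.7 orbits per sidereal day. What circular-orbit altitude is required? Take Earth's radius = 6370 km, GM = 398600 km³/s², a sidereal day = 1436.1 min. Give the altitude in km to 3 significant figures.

Required period T = 86166 / 13.7 = 6289.5 s.
From T = 2π√(a³/μ): a = (μ T²/4π²)^(1/3) = (398600 × 6289.5² / 4π²)^(1/3) = 7364 km.
Altitude h = a − R = 7364 − 6370 = 994 km.

994 km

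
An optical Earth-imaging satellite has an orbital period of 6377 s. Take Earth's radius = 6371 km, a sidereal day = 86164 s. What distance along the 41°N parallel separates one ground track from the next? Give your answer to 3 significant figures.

2240 km

Node shift per orbit = (6377.0/86164) × 360° = 26.64°.
Equatorial spacing = 26.64 × 111.2 km/° = 2963 km.
At 41° latitude, spacing = 2963 × cos(41°) = 2236 km.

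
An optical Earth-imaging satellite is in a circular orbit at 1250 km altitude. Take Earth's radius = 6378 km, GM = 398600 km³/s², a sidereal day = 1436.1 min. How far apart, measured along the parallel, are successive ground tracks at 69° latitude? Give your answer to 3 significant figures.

1110 km

Semi-major axis a = 6378 + 1250 = 7628 km. Period T = 2π√(a³/μ) = 2π√(7628³/398600) = 6630.2 s = 110.50 min.
Node shift per orbit = (6630.2/86166) × 360° = 27.70°.
Equatorial spacing = 27.70 × 111.3 km/° = 3084 km.
At 69° latitude, spacing = 3084 × cos(69°) = 1105 km.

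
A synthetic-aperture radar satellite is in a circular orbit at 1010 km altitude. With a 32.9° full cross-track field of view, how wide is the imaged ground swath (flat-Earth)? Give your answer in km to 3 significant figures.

596 km

Half-angle = 32.9°/2 = 16.45°.
Swath width ≈ 2h·tan(θ/2) = 2 × 1010 × tan(16.45°) = 596.4 km.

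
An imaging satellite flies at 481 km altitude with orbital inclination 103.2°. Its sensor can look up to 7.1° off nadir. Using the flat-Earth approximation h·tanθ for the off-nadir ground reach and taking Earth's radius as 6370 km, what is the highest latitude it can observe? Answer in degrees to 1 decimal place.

77.3°

Retrograde orbit: the ground track reaches ±(180° − i) = ±(180 − 103.2) = ±76.8°.
Sensor half-swath on the ground ≈ 481·tan(7.1°) = 60 km = 0.54° of latitude.
Maximum observable latitude ≈ 76.8 + 0.54 = 77.3°.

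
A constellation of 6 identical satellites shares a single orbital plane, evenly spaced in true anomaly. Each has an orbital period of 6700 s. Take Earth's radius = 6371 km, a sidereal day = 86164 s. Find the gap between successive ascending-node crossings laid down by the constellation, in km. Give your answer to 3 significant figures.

Single-satellite node shift = (6700.0/86164) × 360° = 27.99°.
With 6 satellites evenly phased, successive equator crossings are 27.99/6 = 4.666° apart.
That is 4.666 × 111.2 = 519 km at the equator.

519 km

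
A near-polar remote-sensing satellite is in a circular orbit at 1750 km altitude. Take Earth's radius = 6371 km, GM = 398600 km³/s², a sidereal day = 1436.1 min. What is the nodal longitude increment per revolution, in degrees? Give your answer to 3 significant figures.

Semi-major axis a = 6371 + 1750 = 8121 km. Period T = 2π√(a³/μ) = 2π√(8121³/398600) = 7283.3 s = 121.39 min.
During one orbit Earth rotates (7283.3 / 86166) × 360° = 30.43°.

30.4°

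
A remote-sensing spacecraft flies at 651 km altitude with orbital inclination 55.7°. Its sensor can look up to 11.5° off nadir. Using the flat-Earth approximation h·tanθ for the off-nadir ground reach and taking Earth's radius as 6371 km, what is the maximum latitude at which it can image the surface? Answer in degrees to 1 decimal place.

For a prograde orbit the ground track reaches latitude ±i = ±55.7°.
Sensor half-swath on the ground ≈ 651·tan(11.5°) = 132 km = 1.19° of latitude.
Maximum observable latitude ≈ 55.7 + 1.19 = 56.9°.

56.9°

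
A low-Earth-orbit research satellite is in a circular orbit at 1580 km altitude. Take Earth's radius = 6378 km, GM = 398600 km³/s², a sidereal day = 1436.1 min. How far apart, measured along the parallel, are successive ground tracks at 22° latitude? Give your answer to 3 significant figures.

Semi-major axis a = 6378 + 1580 = 7958 km. Period T = 2π√(a³/μ) = 2π√(7958³/398600) = 7065.1 s = 117.75 min.
Node shift per orbit = (7065.1/86166) × 360° = 29.52°.
Equatorial spacing = 29.52 × 111.3 km/° = 3286 km.
At 22° latitude, spacing = 3286 × cos(22°) = 3047 km.

3050 km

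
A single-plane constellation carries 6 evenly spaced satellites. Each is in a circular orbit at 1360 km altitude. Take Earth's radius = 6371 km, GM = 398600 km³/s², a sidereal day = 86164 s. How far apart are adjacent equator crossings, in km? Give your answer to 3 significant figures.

Semi-major axis a = 6371 + 1360 = 7731 km. Period T = 2π√(a³/μ) = 2π√(7731³/398600) = 6765.0 s = 112.75 min.
Single-satellite node shift = (6765.0/86164) × 360° = 28.26°.
With 6 satellites evenly phased, successive equator crossings are 28.26/6 = 4.711° apart.
That is 4.711 × 111.2 = 524 km at the equator.

524 km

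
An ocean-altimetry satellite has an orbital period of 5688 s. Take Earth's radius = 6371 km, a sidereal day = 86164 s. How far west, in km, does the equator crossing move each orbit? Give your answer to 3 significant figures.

During one orbit Earth rotates (5688.0 / 86164) × 360° = 23.76°.
At the equator that is 23.76° × (2π·6371/360) km/° = 23.76 × 111.2 = 2643 km.

2640 km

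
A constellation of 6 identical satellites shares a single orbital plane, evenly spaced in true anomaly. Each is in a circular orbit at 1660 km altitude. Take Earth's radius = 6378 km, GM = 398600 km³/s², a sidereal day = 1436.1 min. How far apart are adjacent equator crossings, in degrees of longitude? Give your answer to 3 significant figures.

Semi-major axis a = 6378 + 1660 = 8038 km. Period T = 2π√(a³/μ) = 2π√(8038³/398600) = 7171.9 s = 119.53 min.
Single-satellite node shift = (7171.9/86166) × 360° = 29.96°.
With 6 satellites evenly phased, successive equator crossings are 29.96/6 = 4.994° apart.

4.99°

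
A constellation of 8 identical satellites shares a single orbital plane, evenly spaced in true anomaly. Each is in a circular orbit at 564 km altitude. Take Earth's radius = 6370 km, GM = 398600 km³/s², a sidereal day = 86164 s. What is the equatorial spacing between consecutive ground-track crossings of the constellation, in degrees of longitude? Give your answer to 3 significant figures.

3.00°

Semi-major axis a = 6370 + 564 = 6934 km. Period T = 2π√(a³/μ) = 2π√(6934³/398600) = 5746.3 s = 95.77 min.
Single-satellite node shift = (5746.3/86164) × 360° = 24.01°.
With 8 satellites evenly phased, successive equator crossings are 24.01/8 = 3.001° apart.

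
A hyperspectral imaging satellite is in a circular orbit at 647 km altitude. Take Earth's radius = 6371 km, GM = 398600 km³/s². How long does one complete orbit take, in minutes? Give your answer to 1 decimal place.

Semi-major axis a = 6371 + 647 = 7018 km. Period T = 2π√(a³/μ) = 2π√(7018³/398600) = 5851.0 s = 97.52 min.

97.5 min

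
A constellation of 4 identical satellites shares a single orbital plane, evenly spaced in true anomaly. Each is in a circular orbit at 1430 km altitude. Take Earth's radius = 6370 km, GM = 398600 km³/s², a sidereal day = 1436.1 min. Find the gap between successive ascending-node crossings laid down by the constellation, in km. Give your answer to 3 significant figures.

Semi-major axis a = 6370 + 1430 = 7800 km. Period T = 2π√(a³/μ) = 2π√(7800³/398600) = 6855.7 s = 114.26 min.
Single-satellite node shift = (6855.7/86166) × 360° = 28.64°.
With 4 satellites evenly phased, successive equator crossings are 28.64/4 = 7.161° apart.
That is 7.161 × 111.2 = 796 km at the equator.

796 km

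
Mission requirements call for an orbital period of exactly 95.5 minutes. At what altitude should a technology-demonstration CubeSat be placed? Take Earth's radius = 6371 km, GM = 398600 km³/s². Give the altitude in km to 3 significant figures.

550 km

T = 95.5 min = 5730.0 s.
From T = 2π√(a³/μ): a = (μ T²/4π²)^(1/3) = (398600 × 5730.0² / 4π²)^(1/3) = 6921 km.
Altitude h = a − R = 6921 − 6371 = 550 km.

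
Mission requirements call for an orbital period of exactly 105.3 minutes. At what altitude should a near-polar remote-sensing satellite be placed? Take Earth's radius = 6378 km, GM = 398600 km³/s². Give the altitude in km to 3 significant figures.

1010 km

T = 105.3 min = 6318.0 s.
From T = 2π√(a³/μ): a = (μ T²/4π²)^(1/3) = (398600 × 6318.0² / 4π²)^(1/3) = 7387 km.
Altitude h = a − R = 7387 − 6378 = 1009 km.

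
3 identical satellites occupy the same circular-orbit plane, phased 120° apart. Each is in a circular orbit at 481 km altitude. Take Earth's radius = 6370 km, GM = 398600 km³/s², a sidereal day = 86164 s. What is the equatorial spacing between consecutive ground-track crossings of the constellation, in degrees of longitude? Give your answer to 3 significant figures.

7.86°

Semi-major axis a = 6370 + 481 = 6851 km. Period T = 2π√(a³/μ) = 2π√(6851³/398600) = 5643.4 s = 94.06 min.
Single-satellite node shift = (5643.4/86164) × 360° = 23.58°.
With 3 satellites evenly phased, successive equator crossings are 23.58/3 = 7.860° apart.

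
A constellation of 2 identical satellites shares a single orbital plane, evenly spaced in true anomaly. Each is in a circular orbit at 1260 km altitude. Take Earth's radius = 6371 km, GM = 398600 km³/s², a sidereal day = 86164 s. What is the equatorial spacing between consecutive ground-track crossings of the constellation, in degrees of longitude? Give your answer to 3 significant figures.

Semi-major axis a = 6371 + 1260 = 7631 km. Period T = 2π√(a³/μ) = 2π√(7631³/398600) = 6634.1 s = 110.57 min.
Single-satellite node shift = (6634.1/86164) × 360° = 27.72°.
With 2 satellites evenly phased, successive equator crossings are 27.72/2 = 13.859° apart.

13.9°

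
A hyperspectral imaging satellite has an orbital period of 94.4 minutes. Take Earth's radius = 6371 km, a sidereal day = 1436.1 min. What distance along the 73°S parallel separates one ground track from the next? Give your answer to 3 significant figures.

T = 94.4 min = 5664.0 s.
Node shift per orbit = (5664.0/86166) × 360° = 23.66°.
Equatorial spacing = 23.66 × 111.2 km/° = 2631 km.
At 73° latitude, spacing = 2631 × cos(73°) = 769 km.

769 km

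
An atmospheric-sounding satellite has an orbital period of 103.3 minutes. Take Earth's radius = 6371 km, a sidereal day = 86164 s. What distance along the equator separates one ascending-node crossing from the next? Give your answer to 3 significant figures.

T = 103.3 min = 6198.0 s.
During one orbit Earth rotates (6198.0 / 86164) × 360° = 25.90°.
At the equator that is 25.90° × (2π·6371/360) km/° = 25.90 × 111.2 = 2879 km.

2880 km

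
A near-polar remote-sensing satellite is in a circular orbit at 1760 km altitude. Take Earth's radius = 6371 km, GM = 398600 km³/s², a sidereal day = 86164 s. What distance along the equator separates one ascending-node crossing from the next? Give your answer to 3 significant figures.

Semi-major axis a = 6371 + 1760 = 8131 km. Period T = 2π√(a³/μ) = 2π√(8131³/398600) = 7296.7 s = 121.61 min.
During one orbit Earth rotates (7296.7 / 86164) × 360° = 30.49°.
At the equator that is 30.49° × (2π·6371/360) km/° = 30.49 × 111.2 = 3390 km.

3390 km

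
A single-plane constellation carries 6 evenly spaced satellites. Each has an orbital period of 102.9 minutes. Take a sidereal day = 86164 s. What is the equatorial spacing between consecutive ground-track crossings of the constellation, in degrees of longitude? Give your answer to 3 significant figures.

4.30°

T = 102.9 min = 6174.0 s.
Single-satellite node shift = (6174.0/86164) × 360° = 25.80°.
With 6 satellites evenly phased, successive equator crossings are 25.80/6 = 4.299° apart.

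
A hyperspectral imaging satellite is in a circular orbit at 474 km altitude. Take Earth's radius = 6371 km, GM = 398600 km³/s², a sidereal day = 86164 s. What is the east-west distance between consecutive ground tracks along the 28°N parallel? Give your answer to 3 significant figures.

2310 km

Semi-major axis a = 6371 + 474 = 6845 km. Period T = 2π√(a³/μ) = 2π√(6845³/398600) = 5636.0 s = 93.93 min.
Node shift per orbit = (5636.0/86164) × 360° = 23.55°.
Equatorial spacing = 23.55 × 111.2 km/° = 2618 km.
At 28° latitude, spacing = 2618 × cos(28°) = 2312 km.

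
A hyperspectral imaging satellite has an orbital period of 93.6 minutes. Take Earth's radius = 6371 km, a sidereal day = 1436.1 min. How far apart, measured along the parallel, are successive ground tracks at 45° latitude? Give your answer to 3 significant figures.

T = 93.6 min = 5616.0 s.
Node shift per orbit = (5616.0/86166) × 360° = 23.46°.
Equatorial spacing = 23.46 × 111.2 km/° = 2609 km.
At 45° latitude, spacing = 2609 × cos(45°) = 1845 km.

1840 km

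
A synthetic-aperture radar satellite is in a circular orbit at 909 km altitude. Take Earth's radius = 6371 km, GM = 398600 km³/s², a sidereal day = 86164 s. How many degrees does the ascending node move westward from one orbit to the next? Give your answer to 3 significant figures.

Semi-major axis a = 6371 + 909 = 7280 km. Period T = 2π√(a³/μ) = 2π√(7280³/398600) = 6181.7 s = 103.03 min.
During one orbit Earth rotates (6181.7 / 86164) × 360° = 25.83°.

25.8°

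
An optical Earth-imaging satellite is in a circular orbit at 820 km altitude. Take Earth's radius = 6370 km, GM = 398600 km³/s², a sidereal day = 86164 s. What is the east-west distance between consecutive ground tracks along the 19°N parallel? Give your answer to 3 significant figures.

2660 km

Semi-major axis a = 6370 + 820 = 7190 km. Period T = 2π√(a³/μ) = 2π√(7190³/398600) = 6067.4 s = 101.12 min.
Node shift per orbit = (6067.4/86164) × 360° = 25.35°.
Equatorial spacing = 25.35 × 111.2 km/° = 2818 km.
At 19° latitude, spacing = 2818 × cos(19°) = 2665 km.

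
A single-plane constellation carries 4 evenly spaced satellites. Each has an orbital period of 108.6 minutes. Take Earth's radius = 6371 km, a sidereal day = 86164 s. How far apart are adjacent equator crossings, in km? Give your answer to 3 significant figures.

757 km

T = 108.6 min = 6516.0 s.
Single-satellite node shift = (6516.0/86164) × 360° = 27.22°.
With 4 satellites evenly phased, successive equator crossings are 27.22/4 = 6.806° apart.
That is 6.806 × 111.2 = 757 km at the equator.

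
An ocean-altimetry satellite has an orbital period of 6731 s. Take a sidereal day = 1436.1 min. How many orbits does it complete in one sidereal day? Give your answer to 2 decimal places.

12.80

Orbits per sidereal day = 86166 / 6731.0 = 12.801.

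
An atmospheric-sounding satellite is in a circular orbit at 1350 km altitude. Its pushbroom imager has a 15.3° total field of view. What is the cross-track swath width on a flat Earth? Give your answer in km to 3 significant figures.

Half-angle = 15.3°/2 = 7.65°.
Swath width ≈ 2h·tan(θ/2) = 2 × 1350 × tan(7.65°) = 362.7 km.

363 km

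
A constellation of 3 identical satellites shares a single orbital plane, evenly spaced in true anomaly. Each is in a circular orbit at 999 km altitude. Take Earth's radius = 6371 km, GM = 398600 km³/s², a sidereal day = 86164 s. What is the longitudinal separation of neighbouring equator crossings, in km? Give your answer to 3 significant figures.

975 km

Semi-major axis a = 6371 + 999 = 7370 km. Period T = 2π√(a³/μ) = 2π√(7370³/398600) = 6296.7 s = 104.94 min.
Single-satellite node shift = (6296.7/86164) × 360° = 26.31°.
With 3 satellites evenly phased, successive equator crossings are 26.31/3 = 8.769° apart.
That is 8.769 × 111.2 = 975 km at the equator.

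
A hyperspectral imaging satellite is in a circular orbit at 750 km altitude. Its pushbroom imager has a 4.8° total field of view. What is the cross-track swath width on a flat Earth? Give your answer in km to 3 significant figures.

62.9 km

Half-angle = 4.8°/2 = 2.4°.
Swath width ≈ 2h·tan(θ/2) = 2 × 750 × tan(2.4°) = 62.9 km.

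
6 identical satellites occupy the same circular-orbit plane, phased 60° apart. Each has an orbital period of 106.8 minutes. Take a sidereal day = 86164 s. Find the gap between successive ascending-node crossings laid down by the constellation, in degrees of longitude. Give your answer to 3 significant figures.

4.46°

T = 106.8 min = 6408.0 s.
Single-satellite node shift = (6408.0/86164) × 360° = 26.77°.
With 6 satellites evenly phased, successive equator crossings are 26.77/6 = 4.462° apart.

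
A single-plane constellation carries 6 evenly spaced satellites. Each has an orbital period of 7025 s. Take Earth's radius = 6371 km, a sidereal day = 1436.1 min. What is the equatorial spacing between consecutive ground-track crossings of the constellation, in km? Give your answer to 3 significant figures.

544 km

Single-satellite node shift = (7025.0/86166) × 360° = 29.35°.
With 6 satellites evenly phased, successive equator crossings are 29.35/6 = 4.892° apart.
That is 4.892 × 111.2 = 544 km at the equator.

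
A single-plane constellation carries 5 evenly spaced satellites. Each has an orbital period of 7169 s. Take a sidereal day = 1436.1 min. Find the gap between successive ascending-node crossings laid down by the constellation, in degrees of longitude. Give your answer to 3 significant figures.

5.99°

Single-satellite node shift = (7169.0/86166) × 360° = 29.95°.
With 5 satellites evenly phased, successive equator crossings are 29.95/5 = 5.990° apart.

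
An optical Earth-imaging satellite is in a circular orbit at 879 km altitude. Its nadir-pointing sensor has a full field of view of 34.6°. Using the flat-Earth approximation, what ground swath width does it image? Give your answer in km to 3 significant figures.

548 km

Half-angle = 34.6°/2 = 17.3°.
Swath width ≈ 2h·tan(θ/2) = 2 × 879 × tan(17.3°) = 547.6 km.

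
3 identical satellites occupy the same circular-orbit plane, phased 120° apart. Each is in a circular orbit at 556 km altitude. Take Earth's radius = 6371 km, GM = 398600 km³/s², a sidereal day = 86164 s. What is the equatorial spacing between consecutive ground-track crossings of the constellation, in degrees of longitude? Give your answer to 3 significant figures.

Semi-major axis a = 6371 + 556 = 6927 km. Period T = 2π√(a³/μ) = 2π√(6927³/398600) = 5737.6 s = 95.63 min.
Single-satellite node shift = (5737.6/86164) × 360° = 23.97°.
With 3 satellites evenly phased, successive equator crossings are 23.97/3 = 7.991° apart.

7.99°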